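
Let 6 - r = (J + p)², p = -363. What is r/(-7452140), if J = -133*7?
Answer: 167443/745214 ≈ 0.22469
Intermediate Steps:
J = -931
r = -1674430 (r = 6 - (-931 - 363)² = 6 - 1*(-1294)² = 6 - 1*1674436 = 6 - 1674436 = -1674430)
r/(-7452140) = -1674430/(-7452140) = -1674430*(-1/7452140) = 167443/745214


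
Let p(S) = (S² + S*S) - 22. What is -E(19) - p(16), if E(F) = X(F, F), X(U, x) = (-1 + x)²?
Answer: -814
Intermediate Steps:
E(F) = (-1 + F)²
p(S) = -22 + 2*S² (p(S) = (S² + S²) - 22 = 2*S² - 22 = -22 + 2*S²)
-E(19) - p(16) = -(-1 + 19)² - (-22 + 2*16²) = -1*18² - (-22 + 2*256) = -1*324 - (-22 + 512) = -324 - 1*490 = -324 - 490 = -814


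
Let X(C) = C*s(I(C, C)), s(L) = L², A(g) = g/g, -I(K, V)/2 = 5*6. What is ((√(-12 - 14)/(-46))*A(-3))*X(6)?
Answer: -10800*I*√26/23 ≈ -2394.3*I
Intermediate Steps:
I(K, V) = -60 (I(K, V) = -10*6 = -2*30 = -60)
A(g) = 1
X(C) = 3600*C (X(C) = C*(-60)² = C*3600 = 3600*C)
((√(-12 - 14)/(-46))*A(-3))*X(6) = ((√(-12 - 14)/(-46))*1)*(3600*6) = ((√(-26)*(-1/46))*1)*21600 = (((I*√26)*(-1/46))*1)*21600 = (-I*√26/46*1)*21600 = -I*√26/46*21600 = -10800*I*√26/23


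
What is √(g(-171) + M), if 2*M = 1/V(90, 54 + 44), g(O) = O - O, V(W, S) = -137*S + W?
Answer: I*√1667/6668 ≈ 0.0061231*I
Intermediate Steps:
V(W, S) = W - 137*S
g(O) = 0
M = -1/26672 (M = 1/(2*(90 - 137*(54 + 44))) = 1/(2*(90 - 137*98)) = 1/(2*(90 - 13426)) = (½)/(-13336) = (½)*(-1/13336) = -1/26672 ≈ -3.7492e-5)
√(g(-171) + M) = √(0 - 1/26672) = √(-1/26672) = I*√1667/6668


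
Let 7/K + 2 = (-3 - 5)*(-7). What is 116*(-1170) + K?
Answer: -7328873/54 ≈ -1.3572e+5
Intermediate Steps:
K = 7/54 (K = 7/(-2 + (-3 - 5)*(-7)) = 7/(-2 - 8*(-7)) = 7/(-2 + 56) = 7/54 ≈ 0.12963)
116*(-1170) + K = 116*(-1170) + 7/54 = -135720 + 7/54 = -7328873/54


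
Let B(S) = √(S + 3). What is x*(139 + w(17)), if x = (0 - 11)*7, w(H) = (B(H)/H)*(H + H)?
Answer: -10703 - 308*√5 ≈ -11392.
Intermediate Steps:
B(S) = √(3 + S)
w(H) = 2*√(3 + H) (w(H) = (√(3 + H)/H)*(H + H) = (√(3 + H)/H)*(2*H) = 2*√(3 + H))
x = -77 (x = -11*7 = -77)
x*(139 + w(17)) = -77*(139 + 2*√(3 + 17)) = -77*(139 + 2*√20) = -77*(139 + 2*(2*√5)) = -77*(139 + 4*√5) = -10703 - 308*√5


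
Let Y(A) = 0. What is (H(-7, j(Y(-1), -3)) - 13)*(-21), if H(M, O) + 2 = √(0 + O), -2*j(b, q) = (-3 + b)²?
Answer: 315 - 63*I*√2/2 ≈ 315.0 - 44.548*I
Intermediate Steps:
j(b, q) = -(-3 + b)²/2
H(M, O) = -2 + √O (H(M, O) = -2 + √(0 + O) = -2 + √O)
(H(-7, j(Y(-1), -3)) - 13)*(-21) = ((-2 + √(-(-3 + 0)²/2)) - 13)*(-21) = ((-2 + √(-½*(-3)²)) - 13)*(-21) = ((-2 + √(-½*9)) - 13)*(-21) = ((-2 + √(-9/2)) - 13)*(-21) = ((-2 + 3*I*√2/2) - 13)*(-21) = (-15 + 3*I*√2/2)*(-21) = 315 - 63*I*√2/2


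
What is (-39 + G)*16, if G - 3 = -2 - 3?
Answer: -656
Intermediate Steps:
G = -2 (G = 3 + (-2 - 3) = 3 - 5 = -2)
(-39 + G)*16 = (-39 - 2)*16 = -41*16 = -656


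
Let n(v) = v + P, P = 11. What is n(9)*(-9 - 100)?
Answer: -2180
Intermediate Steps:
n(v) = 11 + v (n(v) = v + 11 = 11 + v)
n(9)*(-9 - 100) = (11 + 9)*(-9 - 100) = 20*(-109) = -2180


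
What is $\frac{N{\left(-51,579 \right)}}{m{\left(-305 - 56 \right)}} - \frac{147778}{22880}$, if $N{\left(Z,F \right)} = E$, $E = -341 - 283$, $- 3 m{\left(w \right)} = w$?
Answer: $- \frac{48089609}{4129840} \approx -11.644$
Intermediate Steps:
$m{\left(w \right)} = - \frac{w}{3}$
$E = -624$ ($E = -341 - 283 = -624$)
$N{\left(Z,F \right)} = -624$
$\frac{N{\left(-51,579 \right)}}{m{\left(-305 - 56 \right)}} - \frac{147778}{22880} = - \frac{624}{\left(- \frac{1}{3}\right) \left(-305 - 56\right)} - \frac{147778}{22880} = - \frac{624}{\left(- \frac{1}{3}\right) \left(-361\right)} - \frac{73889}{11440} = - \frac{624}{\frac{361}{3}} - \frac{73889}{11440} = \left(-624\right) \frac{3}{361} - \frac{73889}{11440} = - \frac{1872}{361} - \frac{73889}{11440} = - \frac{48089609}{4129840}$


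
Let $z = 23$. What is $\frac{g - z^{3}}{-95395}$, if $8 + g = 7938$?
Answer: $\frac{4237}{95395} \approx 0.044415$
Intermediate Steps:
$g = 7930$ ($g = -8 + 7938 = 7930$)
$\frac{g - z^{3}}{-95395} = \frac{7930 - 23^{3}}{-95395} = \left(7930 - 12167\right) \left(- \frac{1}{95395}\right) = \left(-4237\right) \left(- \frac{1}{95395}\right) = \frac{4237}{95395}$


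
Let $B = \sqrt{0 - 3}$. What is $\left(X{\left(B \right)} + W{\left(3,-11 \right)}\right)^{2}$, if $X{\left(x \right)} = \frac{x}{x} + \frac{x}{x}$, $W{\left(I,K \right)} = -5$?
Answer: $9$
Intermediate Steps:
$B = i \sqrt{3}$ ($B = \sqrt{-3} = i \sqrt{3} \approx 1.732 i$)
$X{\left(x \right)} = 2$ ($X{\left(x \right)} = 1 + 1 = 2$)
$\left(X{\left(B \right)} + W{\left(3,-11 \right)}\right)^{2} = \left(2 - 5\right)^{2} = \left(-3\right)^{2} = 9$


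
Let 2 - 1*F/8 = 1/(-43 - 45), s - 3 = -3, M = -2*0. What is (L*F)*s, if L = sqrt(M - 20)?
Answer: 0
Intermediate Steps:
M = 0
s = 0 (s = 3 - 3 = 0)
F = 177/11 (F = 16 - 8/(-43 - 45) = 16 - 8/(-88) = 16 - 8*(-1/88) = 16 + 1/11 = 177/11 ≈ 16.091)
L = 2*I*sqrt(5) (L = sqrt(0 - 20) = sqrt(-20) = 2*I*sqrt(5) ≈ 4.4721*I)
(L*F)*s = ((2*I*sqrt(5))*(177/11))*0 = (354*I*sqrt(5)/11)*0 = 0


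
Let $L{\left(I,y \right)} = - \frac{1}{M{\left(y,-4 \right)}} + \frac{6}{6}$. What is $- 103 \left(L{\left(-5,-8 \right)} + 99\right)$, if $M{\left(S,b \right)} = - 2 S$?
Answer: $- \frac{164697}{16} \approx -10294.0$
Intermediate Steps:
$L{\left(I,y \right)} = 1 + \frac{1}{2 y}$ ($L{\left(I,y \right)} = - \frac{1}{\left(-2\right) y} + \frac{6}{6} = - \frac{-1}{2 y} + 6 \cdot \frac{1}{6} = \frac{1}{2 y} + 1 = 1 + \frac{1}{2 y}$)
$- 103 \left(L{\left(-5,-8 \right)} + 99\right) = - 103 \left(\frac{\frac{1}{2} - 8}{-8} + 99\right) = - 103 \left(\left(- \frac{1}{8}\right) \left(- \frac{15}{2}\right) + 99\right) = - 103 \left(\frac{15}{16} + 99\right) = \left(-103\right) \frac{1599}{16} = - \frac{164697}{16}$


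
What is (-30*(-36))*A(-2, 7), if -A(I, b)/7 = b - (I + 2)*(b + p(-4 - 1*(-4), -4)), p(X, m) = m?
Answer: -52920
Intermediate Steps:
A(I, b) = -7*b + 7*(-4 + b)*(2 + I) (A(I, b) = -7*(b - (I + 2)*(b - 4)) = -7*(b - (2 + I)*(-4 + b)) = -7*(b - (-4 + b)*(2 + I)) = -7*b + 7*(-4 + b)*(2 + I))
(-30*(-36))*A(-2, 7) = (-30*(-36))*(-56 - 28*(-2) + 7*7 + 7*(-2)*7) = 1080*(-56 + 56 + 49 - 98) = 1080*(-49) = -52920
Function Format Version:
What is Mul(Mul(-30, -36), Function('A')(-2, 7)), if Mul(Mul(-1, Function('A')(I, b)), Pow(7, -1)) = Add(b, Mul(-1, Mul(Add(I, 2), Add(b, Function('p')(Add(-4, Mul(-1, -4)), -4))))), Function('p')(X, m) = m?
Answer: -52920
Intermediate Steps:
Function('A')(I, b) = Add(Mul(-7, b), Mul(7, Add(-4, b), Add(2, I))) (Function('A')(I, b) = Mul(-7, Add(b, Mul(-1, Mul(Add(I, 2), Add(b, -4))))) = Mul(-7, Add(b, Mul(-1, Mul(Add(2, I), Add(-4, b))))) = Mul(-7, Add(b, Mul(-1, Mul(Add(-4, b), Add(2, I))))) = Mul(-7, Add(b, Mul(-1, Add(-4, b), Add(2, I)))) = Add(Mul(-7, b), Mul(7, Add(-4, b), Add(2, I))))
Mul(Mul(-30, -36), Function('A')(-2, 7)) = Mul(Mul(-30, -36), Add(-56, Mul(-28, -2), Mul(7, 7), Mul(7, -2, 7))) = Mul(1080, Add(-56, 56, 49, -98)) = Mul(1080, -49) = -52920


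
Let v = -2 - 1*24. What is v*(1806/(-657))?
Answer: 15652/219 ≈ 71.470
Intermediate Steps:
v = -26 (v = -2 - 24 = -26)
v*(1806/(-657)) = -46956/(-657) = -46956*(-1)/657 = -26*(-602/219) = 15652/219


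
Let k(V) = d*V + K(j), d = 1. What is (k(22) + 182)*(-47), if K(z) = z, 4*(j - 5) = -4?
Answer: -9776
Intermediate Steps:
j = 4 (j = 5 + (1/4)*(-4) = 5 - 1 = 4)
k(V) = 4 + V (k(V) = 1*V + 4 = V + 4 = 4 + V)
(k(22) + 182)*(-47) = ((4 + 22) + 182)*(-47) = (26 + 182)*(-47) = 208*(-47) = -9776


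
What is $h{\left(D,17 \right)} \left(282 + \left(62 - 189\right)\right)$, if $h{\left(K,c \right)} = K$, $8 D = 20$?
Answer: $\frac{775}{2} \approx 387.5$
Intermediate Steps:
$D = \frac{5}{2}$ ($D = \frac{1}{8} \cdot 20 = \frac{5}{2} \approx 2.5$)
$h{\left(D,17 \right)} \left(282 + \left(62 - 189\right)\right) = \frac{5 \left(282 + \left(62 - 189\right)\right)}{2} = \frac{5 \left(282 - 127\right)}{2} = \frac{5}{2} \cdot 155 = \frac{775}{2}$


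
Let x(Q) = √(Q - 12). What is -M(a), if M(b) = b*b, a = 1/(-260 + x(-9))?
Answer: -1/(260 - I*√21)² ≈ -1.4779e-5 - 5.2113e-7*I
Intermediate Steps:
x(Q) = √(-12 + Q)
a = 1/(-260 + I*√21) (a = 1/(-260 + √(-12 - 9)) = 1/(-260 + √(-21)) = 1/(-260 + I*√21) ≈ -0.003845 - 6.7769e-5*I)
M(b) = b²
-M(a) = -(-260/67621 - I*√21/67621)²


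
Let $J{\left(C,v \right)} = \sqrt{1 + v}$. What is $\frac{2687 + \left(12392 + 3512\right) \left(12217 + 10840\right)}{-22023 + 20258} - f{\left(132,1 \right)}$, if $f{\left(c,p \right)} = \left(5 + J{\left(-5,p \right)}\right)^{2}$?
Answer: $- \frac{73349774}{353} - 10 \sqrt{2} \approx -2.078 \cdot 10^{5}$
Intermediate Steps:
$f{\left(c,p \right)} = \left(5 + \sqrt{1 + p}\right)^{2}$
$\frac{2687 + \left(12392 + 3512\right) \left(12217 + 10840\right)}{-22023 + 20258} - f{\left(132,1 \right)} = \frac{2687 + \left(12392 + 3512\right) \left(12217 + 10840\right)}{-22023 + 20258} - \left(5 + \sqrt{1 + 1}\right)^{2} = \frac{2687 + 15904 \cdot 23057}{-1765} - \left(5 + \sqrt{2}\right)^{2} = \left(2687 + 366698528\right) \left(- \frac{1}{1765}\right) - \left(5 + \sqrt{2}\right)^{2} = 366701215 \left(- \frac{1}{1765}\right) - \left(5 + \sqrt{2}\right)^{2} = - \frac{73340243}{353} - \left(5 + \sqrt{2}\right)^{2}$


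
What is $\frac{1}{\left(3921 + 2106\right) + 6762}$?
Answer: $\frac{1}{12789} \approx 7.8192 \cdot 10^{-5}$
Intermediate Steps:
$\frac{1}{\left(3921 + 2106\right) + 6762} = \frac{1}{6027 + 6762} = \frac{1}{12789}$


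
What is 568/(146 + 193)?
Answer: 568/339 ≈ 1.6755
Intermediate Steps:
568/(146 + 193) = 568/339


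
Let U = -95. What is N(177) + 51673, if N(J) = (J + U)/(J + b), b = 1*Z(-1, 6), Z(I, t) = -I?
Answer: 4598938/89 ≈ 51673.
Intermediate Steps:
b = 1 (b = 1*(-1*(-1)) = 1*1 = 1)
N(J) = (-95 + J)/(1 + J) (N(J) = (J - 95)/(J + 1) = (-95 + J)/(1 + J))
N(177) + 51673 = (-95 + 177)/(1 + 177) + 51673 = 82/178 + 51673 = (1/178)*82 + 51673 = 41/89 + 51673 = 4598938/89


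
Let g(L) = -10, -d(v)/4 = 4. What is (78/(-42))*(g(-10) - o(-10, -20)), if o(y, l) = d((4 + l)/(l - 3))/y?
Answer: 754/35 ≈ 21.543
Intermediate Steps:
d(v) = -16 (d(v) = -4*4 = -16)
o(y, l) = -16/y
(78/(-42))*(g(-10) - o(-10, -20)) = (78/(-42))*(-10 - (-16)/(-10)) = (78*(-1/42))*(-10 - (-16)*(-1)/10) = -13*(-10 - 1*8/5)/7 = -13*(-10 - 8/5)/7 = -13/7*(-58/5) = 754/35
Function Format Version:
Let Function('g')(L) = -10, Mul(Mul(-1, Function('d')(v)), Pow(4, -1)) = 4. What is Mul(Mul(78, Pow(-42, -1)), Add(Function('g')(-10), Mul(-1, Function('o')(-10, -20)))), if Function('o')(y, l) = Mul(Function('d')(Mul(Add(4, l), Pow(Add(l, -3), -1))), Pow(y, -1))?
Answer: Rational(754, 35) ≈ 21.543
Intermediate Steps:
Function('d')(v) = -16 (Function('d')(v) = Mul(-4, 4) = -16)
Function('o')(y, l) = Mul(-16, Pow(y, -1))
Mul(Mul(78, Pow(-42, -1)), Add(Function('g')(-10), Mul(-1, Function('o')(-10, -20)))) = Mul(Mul(78, Pow(-42, -1)), Add(-10, Mul(-1, Mul(-16, Pow(-10, -1))))) = Mul(Mul(78, Rational(-1, 42)), Add(-10, Mul(-1, Mul(-16, Rational(-1, 10))))) = Mul(Rational(-13, 7), Add(-10, Mul(-1, Rational(8, 5)))) = Mul(Rational(-13, 7), Add(-10, Rational(-8, 5))) = Mul(Rational(-13, 7), Rational(-58, 5)) = Rational(754, 35)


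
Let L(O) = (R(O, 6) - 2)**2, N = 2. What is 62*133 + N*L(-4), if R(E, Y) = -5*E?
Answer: 8894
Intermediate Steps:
L(O) = (-2 - 5*O)**2 (L(O) = (-5*O - 2)**2 = (-2 - 5*O)**2)
62*133 + N*L(-4) = 62*133 + 2*(2 + 5*(-4))**2 = 8246 + 2*(2 - 20)**2 = 8246 + 2*(-18)**2 = 8246 + 2*324 = 8246 + 648 = 8894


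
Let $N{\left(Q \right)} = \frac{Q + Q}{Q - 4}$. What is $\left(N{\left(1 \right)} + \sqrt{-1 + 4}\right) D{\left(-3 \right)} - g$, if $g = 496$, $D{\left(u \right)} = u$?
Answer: $-494 - 3 \sqrt{3} \approx -499.2$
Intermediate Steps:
$N{\left(Q \right)} = \frac{2 Q}{-4 + Q}$
$\left(N{\left(1 \right)} + \sqrt{-1 + 4}\right) D{\left(-3 \right)} - g = \left(2 \cdot 1 \frac{1}{-4 + 1} + \sqrt{-1 + 4}\right) \left(-3\right) - 496 = \left(2 \cdot 1 \frac{1}{-3} + \sqrt{3}\right) \left(-3\right) - 496 = \left(2 \cdot 1 \left(- \frac{1}{3}\right) + \sqrt{3}\right) \left(-3\right) - 496 = \left(- \frac{2}{3} + \sqrt{3}\right) \left(-3\right) - 496 = \left(2 - 3 \sqrt{3}\right) - 496 = -494 - 3 \sqrt{3}$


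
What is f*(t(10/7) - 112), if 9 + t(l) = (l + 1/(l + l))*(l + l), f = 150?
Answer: -852000/49 ≈ -17388.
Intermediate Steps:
t(l) = -9 + 2*l*(l + 1/(2*l)) (t(l) = -9 + (l + 1/(l + l))*(l + l) = -9 + (l + 1/(2*l))*(2*l) = -9 + 2*l*(l + 1/(2*l)))
f*(t(10/7) - 112) = 150*((-8 + 2*(10/7)²) - 112) = 150*((-8 + 2*(100/49)) - 112) = 150*((-8 + 200/49) - 112) = 150*(-192/49 - 112) = 150*(-5680/49) = -852000/49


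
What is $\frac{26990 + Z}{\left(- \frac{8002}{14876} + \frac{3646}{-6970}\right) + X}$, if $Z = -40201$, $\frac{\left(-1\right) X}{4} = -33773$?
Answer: $- \frac{342448011730}{3501750318601} \approx -0.097793$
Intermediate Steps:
$X = 135092$ ($X = \left(-4\right) \left(-33773\right) = 135092$)
$\frac{26990 + Z}{\left(- \frac{8002}{14876} + \frac{3646}{-6970}\right) + X} = \frac{26990 - 40201}{\left(- \frac{8002}{14876} + \frac{3646}{-6970}\right) + 135092} = - \frac{13211}{\left(\left(-8002\right) \frac{1}{14876} + 3646 \left(- \frac{1}{6970}\right)\right) + 135092} = - \frac{13211}{\left(- \frac{4001}{7438} - \frac{1823}{3485}\right) + 135092} = - \frac{13211}{- \frac{27502959}{25921430} + 135092} = - \frac{13211}{\frac{3501750318601}{25921430}} = \left(-13211\right) \frac{25921430}{3501750318601} = - \frac{342448011730}{3501750318601}$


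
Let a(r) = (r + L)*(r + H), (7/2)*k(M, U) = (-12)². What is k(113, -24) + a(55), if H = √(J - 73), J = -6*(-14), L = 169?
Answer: 86528/7 + 224*√11 ≈ 13104.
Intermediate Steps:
J = 84
H = √11 (H = √(84 - 73) = √11 ≈ 3.3166)
k(M, U) = 288/7 (k(M, U) = (2/7)*(-12)² = (2/7)*144 = 288/7)
a(r) = (169 + r)*(r + √11) (a(r) = (r + 169)*(r + √11) = (169 + r)*(r + √11))
k(113, -24) + a(55) = 288/7 + (55² + 169*55 + 169*√11 + 55*√11) = 288/7 + (3025 + 9295 + 169*√11 + 55*√11) = 288/7 + (12320 + 224*√11) = 86528/7 + 224*√11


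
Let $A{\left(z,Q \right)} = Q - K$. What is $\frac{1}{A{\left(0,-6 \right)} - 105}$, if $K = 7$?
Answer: $- \frac{1}{118} \approx -0.0084746$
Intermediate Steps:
$A{\left(z,Q \right)} = -7 + Q$ ($A{\left(z,Q \right)} = Q - 7 = -7 + Q$)
$\frac{1}{A{\left(0,-6 \right)} - 105} = \frac{1}{\left(-7 - 6\right) - 105} = \frac{1}{-13 - 105} = \frac{1}{-118} = - \frac{1}{118}$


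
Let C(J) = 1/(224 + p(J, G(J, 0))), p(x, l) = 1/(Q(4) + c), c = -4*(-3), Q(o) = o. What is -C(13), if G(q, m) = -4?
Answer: -16/3585 ≈ -0.0044630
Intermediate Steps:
c = 12
p(x, l) = 1/16 (p(x, l) = 1/(4 + 12) = 1/16)
C(J) = 16/3585 (C(J) = 1/(224 + 1/16) = 1/(3585/16) = 16/3585)
-C(13) = -1*16/3585 = -16/3585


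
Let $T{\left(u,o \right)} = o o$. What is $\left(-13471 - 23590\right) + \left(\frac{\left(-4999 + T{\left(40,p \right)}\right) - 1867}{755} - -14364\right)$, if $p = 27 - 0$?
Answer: $- \frac{17142372}{755} \approx -22705.0$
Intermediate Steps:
$p = 27$ ($p = 27 + 0 = 27$)
$T{\left(u,o \right)} = o^{2}$
$\left(-13471 - 23590\right) + \left(\frac{\left(-4999 + T{\left(40,p \right)}\right) - 1867}{755} - -14364\right) = \left(-13471 - 23590\right) + \left(\frac{\left(-4999 + 27^{2}\right) - 1867}{755} - -14364\right) = -37061 + \left(\left(\left(-4999 + 729\right) - 1867\right) \frac{1}{755} + 14364\right) = -37061 + \left(\left(-4270 - 1867\right) \frac{1}{755} + 14364\right) = -37061 + \left(\left(-6137\right) \frac{1}{755} + 14364\right) = -37061 + \left(- \frac{6137}{755} + 14364\right) = -37061 + \frac{10838683}{755} = - \frac{17142372}{755}$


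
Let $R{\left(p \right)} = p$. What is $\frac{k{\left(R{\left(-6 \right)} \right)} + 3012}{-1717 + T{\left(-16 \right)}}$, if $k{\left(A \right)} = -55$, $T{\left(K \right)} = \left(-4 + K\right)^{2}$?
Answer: $- \frac{2957}{1317} \approx -2.2453$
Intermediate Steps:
$\frac{k{\left(R{\left(-6 \right)} \right)} + 3012}{-1717 + T{\left(-16 \right)}} = \frac{-55 + 3012}{-1717 + \left(-4 - 16\right)^{2}} = \frac{2957}{-1717 + \left(-20\right)^{2}} = \frac{2957}{-1717 + 400} = \frac{2957}{-1317} = 2957 \left(- \frac{1}{1317}\right) = - \frac{2957}{1317}$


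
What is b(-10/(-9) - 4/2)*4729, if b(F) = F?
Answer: -37832/9 ≈ -4203.6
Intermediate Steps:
b(-10/(-9) - 4/2)*4729 = (-10/(-9) - 4/2)*4729 = (-10*(-1/9) - 4*1/2)*4729 = (10/9 - 2)*4729 = -8/9*4729 = -37832/9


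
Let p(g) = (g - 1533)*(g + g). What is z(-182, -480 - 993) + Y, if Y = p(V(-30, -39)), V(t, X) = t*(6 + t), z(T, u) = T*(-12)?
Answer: -1168536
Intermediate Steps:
z(T, u) = -12*T
p(g) = 2*g*(-1533 + g) (p(g) = (-1533 + g)*(2*g) = 2*g*(-1533 + g))
Y = -1170720 (Y = 2*(-30*(6 - 30))*(-1533 - 30*(6 - 30)) = 2*(-30*(-24))*(-1533 - 30*(-24)) = 2*720*(-1533 + 720) = 2*720*(-813) = -1170720)
z(-182, -480 - 993) + Y = -12*(-182) - 1170720 = 2184 - 1170720 = -1168536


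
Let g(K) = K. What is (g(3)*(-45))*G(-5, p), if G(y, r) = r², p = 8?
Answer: -8640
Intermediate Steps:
(g(3)*(-45))*G(-5, p) = (3*(-45))*8² = -135*64 = -8640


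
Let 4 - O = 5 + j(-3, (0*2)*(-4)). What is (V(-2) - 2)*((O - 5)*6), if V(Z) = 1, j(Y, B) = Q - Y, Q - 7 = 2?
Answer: 108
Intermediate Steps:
Q = 9 (Q = 7 + 2 = 9)
j(Y, B) = 9 - Y
O = -13 (O = 4 - (5 + (9 - 1*(-3))) = 4 - (5 + (9 + 3)) = 4 - (5 + 12) = 4 - 1*17 = 4 - 17 = -13)
(V(-2) - 2)*((O - 5)*6) = (1 - 2)*((-13 - 5)*6) = -(-18)*6 = -1*(-108) = 108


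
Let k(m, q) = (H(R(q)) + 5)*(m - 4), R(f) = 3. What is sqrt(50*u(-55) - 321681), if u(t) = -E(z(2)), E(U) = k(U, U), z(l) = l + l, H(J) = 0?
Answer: I*sqrt(321681) ≈ 567.17*I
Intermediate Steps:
z(l) = 2*l
k(m, q) = -20 + 5*m (k(m, q) = (0 + 5)*(m - 4) = 5*(-4 + m) = -20 + 5*m)
E(U) = -20 + 5*U
u(t) = 0 (u(t) = -(-20 + 5*(2*2)) = -(-20 + 5*4) = -(-20 + 20) = -1*0 = 0)
sqrt(50*u(-55) - 321681) = sqrt(50*0 - 321681) = sqrt(0 - 321681) = sqrt(-321681) = I*sqrt(321681)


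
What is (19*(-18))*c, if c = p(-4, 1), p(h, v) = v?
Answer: -342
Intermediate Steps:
c = 1
(19*(-18))*c = (19*(-18))*1 = -342*1 = -342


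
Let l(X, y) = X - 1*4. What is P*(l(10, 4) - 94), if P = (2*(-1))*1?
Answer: 176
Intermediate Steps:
l(X, y) = -4 + X (l(X, y) = X - 4 = -4 + X)
P = -2 (P = -2*1 = -2)
P*(l(10, 4) - 94) = -2*((-4 + 10) - 94) = -2*(6 - 94) = -2*(-88) = 176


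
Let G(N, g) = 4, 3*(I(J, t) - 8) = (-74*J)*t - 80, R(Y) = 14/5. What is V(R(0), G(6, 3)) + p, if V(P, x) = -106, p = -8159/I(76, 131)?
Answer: -26025441/245600 ≈ -105.97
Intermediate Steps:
R(Y) = 14/5 (R(Y) = 14*(1/5) = 14/5)
I(J, t) = -56/3 - 74*J*t/3 (I(J, t) = 8 + ((-74*J)*t - 80)/3 = 8 + (-74*J*t - 80)/3 = 8 + (-80 - 74*J*t)/3 = 8 + (-80/3 - 74*J*t/3) = -56/3 - 74*J*t/3)
p = 8159/245600 (p = -8159/(-56/3 - 74/3*76*131) = -8159/(-56/3 - 736744/3) = -8159/(-245600) = -8159*(-1/245600) = 8159/245600 ≈ 0.033221)
V(R(0), G(6, 3)) + p = -106 + 8159/245600 = -26025441/245600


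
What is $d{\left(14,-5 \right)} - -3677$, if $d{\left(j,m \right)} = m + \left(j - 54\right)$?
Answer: $3632$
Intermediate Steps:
$d{\left(j,m \right)} = -54 + j + m$ ($d{\left(j,m \right)} = m + \left(-54 + j\right) = -54 + j + m$)
$d{\left(14,-5 \right)} - -3677 = \left(-54 + 14 - 5\right) - -3677 = -45 + 3677 = 3632$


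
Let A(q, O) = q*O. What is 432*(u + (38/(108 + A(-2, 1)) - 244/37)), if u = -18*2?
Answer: -35780400/1961 ≈ -18246.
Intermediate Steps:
A(q, O) = O*q
u = -36
432*(u + (38/(108 + A(-2, 1)) - 244/37)) = 432*(-36 + (38/(108 + 1*(-2)) - 244/37)) = 432*(-36 + (38/(108 - 2) - 244*1/37)) = 432*(-36 + (38/106 - 244/37)) = 432*(-36 + (38*(1/106) - 244/37)) = 432*(-36 + (19/53 - 244/37)) = 432*(-36 - 12229/1961) = 432*(-82825/1961) = -35780400/1961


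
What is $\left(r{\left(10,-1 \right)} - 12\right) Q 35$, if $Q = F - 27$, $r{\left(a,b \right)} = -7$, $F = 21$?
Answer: $3990$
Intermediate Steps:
$Q = -6$ ($Q = 21 - 27 = -6$)
$\left(r{\left(10,-1 \right)} - 12\right) Q 35 = \left(-7 - 12\right) \left(-6\right) 35 = \left(-19\right) \left(-6\right) 35 = 114 \cdot 35 = 3990$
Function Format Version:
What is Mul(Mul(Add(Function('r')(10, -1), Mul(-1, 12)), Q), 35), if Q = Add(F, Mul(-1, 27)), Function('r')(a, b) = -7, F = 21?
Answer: 3990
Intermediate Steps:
Q = -6 (Q = Add(21, Mul(-1, 27)) = Add(21, -27) = -6)
Mul(Mul(Add(Function('r')(10, -1), Mul(-1, 12)), Q), 35) = Mul(Mul(Add(-7, Mul(-1, 12)), -6), 35) = Mul(Mul(Add(-7, -12), -6), 35) = Mul(Mul(-19, -6), 35) = Mul(114, 35) = 3990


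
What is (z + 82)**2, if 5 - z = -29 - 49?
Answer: 27225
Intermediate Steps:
z = 83 (z = 5 - (-29 - 49) = 5 - 1*(-78) = 5 + 78 = 83)
(z + 82)**2 = (83 + 82)**2 = 165**2 = 27225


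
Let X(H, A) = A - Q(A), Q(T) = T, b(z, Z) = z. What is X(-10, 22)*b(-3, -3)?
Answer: 0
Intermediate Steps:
X(H, A) = 0 (X(H, A) = A - A = 0)
X(-10, 22)*b(-3, -3) = 0*(-3) = 0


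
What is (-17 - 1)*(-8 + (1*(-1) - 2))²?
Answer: -2178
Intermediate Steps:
(-17 - 1)*(-8 + (1*(-1) - 2))² = -18*(-8 + (-1 - 2))² = -18*(-8 - 3)² = -18*(-11)² = -18*121 = -2178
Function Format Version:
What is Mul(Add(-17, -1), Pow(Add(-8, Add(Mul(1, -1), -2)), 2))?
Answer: -2178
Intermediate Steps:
Mul(Add(-17, -1), Pow(Add(-8, Add(Mul(1, -1), -2)), 2)) = Mul(-18, Pow(Add(-8, Add(-1, -2)), 2)) = Mul(-18, Pow(Add(-8, -3), 2)) = Mul(-18, Pow(-11, 2)) = Mul(-18, 121) = -2178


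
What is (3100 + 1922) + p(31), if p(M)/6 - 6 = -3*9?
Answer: 4896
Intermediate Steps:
p(M) = -126 (p(M) = 36 + 6*(-3*9) = 36 + 6*(-27) = 36 - 162 = -126)
(3100 + 1922) + p(31) = (3100 + 1922) - 126 = 5022 - 126 = 4896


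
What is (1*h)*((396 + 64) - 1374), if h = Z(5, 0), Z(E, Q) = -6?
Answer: 5484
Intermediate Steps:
h = -6
(1*h)*((396 + 64) - 1374) = (1*(-6))*((396 + 64) - 1374) = -6*(460 - 1374) = -6*(-914) = 5484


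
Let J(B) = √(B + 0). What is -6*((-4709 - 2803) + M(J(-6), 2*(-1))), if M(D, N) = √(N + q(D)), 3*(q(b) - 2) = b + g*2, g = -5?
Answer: 45072 - 2*√(-30 + 3*I*√6) ≈ 45071.0 - 11.035*I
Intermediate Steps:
J(B) = √B
q(b) = -4/3 + b/3 (q(b) = 2 + (b - 5*2)/3 = 2 + (b - 10)/3 = 2 + (-10 + b)/3 = 2 + (-10/3 + b/3) = -4/3 + b/3)
M(D, N) = √(-4/3 + N + D/3) (M(D, N) = √(N + (-4/3 + D/3)) = √(-4/3 + N + D/3))
-6*((-4709 - 2803) + M(J(-6), 2*(-1))) = -6*((-4709 - 2803) + √(-12 + 3*√(-6) + 9*(2*(-1)))/3) = -6*(-7512 + √(-12 + 3*(I*√6) + 9*(-2))/3) = -6*(-7512 + √(-12 + 3*I*√6 - 18)/3) = -6*(-7512 + √(-30 + 3*I*√6)/3) = 45072 - 2*√(-30 + 3*I*√6)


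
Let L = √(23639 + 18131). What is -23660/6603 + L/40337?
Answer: -23660/6603 + √41770/40337 ≈ -3.5782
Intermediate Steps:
L = √41770 ≈ 204.38
-23660/6603 + L/40337 = -23660/6603 + √41770/40337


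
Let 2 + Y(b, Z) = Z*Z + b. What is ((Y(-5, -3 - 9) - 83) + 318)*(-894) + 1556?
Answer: -331012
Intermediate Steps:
Y(b, Z) = -2 + b + Z² (Y(b, Z) = -2 + (Z*Z + b) = -2 + (Z² + b) = -2 + (b + Z²) = -2 + b + Z²)
((Y(-5, -3 - 9) - 83) + 318)*(-894) + 1556 = (((-2 - 5 + (-3 - 9)²) - 83) + 318)*(-894) + 1556 = (((-2 - 5 + (-12)²) - 83) + 318)*(-894) + 1556 = (((-2 - 5 + 144) - 83) + 318)*(-894) + 1556 = ((137 - 83) + 318)*(-894) + 1556 = (54 + 318)*(-894) + 1556 = 372*(-894) + 1556 = -332568 + 1556 = -331012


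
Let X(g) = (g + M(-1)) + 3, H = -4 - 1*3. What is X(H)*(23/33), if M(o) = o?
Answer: -115/33 ≈ -3.4848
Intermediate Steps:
H = -7 (H = -4 - 3 = -7)
X(g) = 2 + g (X(g) = (g - 1) + 3 = (-1 + g) + 3 = 2 + g)
X(H)*(23/33) = (2 - 7)*(23/33) = -115/33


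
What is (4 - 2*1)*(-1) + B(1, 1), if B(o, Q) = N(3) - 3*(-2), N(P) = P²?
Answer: 13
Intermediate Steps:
B(o, Q) = 15 (B(o, Q) = 3² - 3*(-2) = 9 + 6 = 15)
(4 - 2*1)*(-1) + B(1, 1) = (4 - 2*1)*(-1) + 15 = (4 - 2)*(-1) + 15 = 2*(-1) + 15 = -2 + 15 = 13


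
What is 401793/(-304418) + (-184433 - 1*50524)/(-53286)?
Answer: 219803501/71145691 ≈ 3.0895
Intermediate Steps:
401793/(-304418) + (-184433 - 1*50524)/(-53286) = 401793*(-1/304418) + (-184433 - 50524)*(-1/53286) = -21147/16022 - 234957*(-1/53286) = -21147/16022 + 78319/17762 = 219803501/71145691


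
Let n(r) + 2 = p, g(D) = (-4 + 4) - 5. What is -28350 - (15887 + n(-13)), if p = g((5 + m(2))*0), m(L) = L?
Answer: -44230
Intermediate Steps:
g(D) = -5 (g(D) = 0 - 5 = -5)
p = -5
n(r) = -7 (n(r) = -2 - 5 = -7)
-28350 - (15887 + n(-13)) = -28350 - (15887 - 7) = -28350 - 1*15880 = -28350 - 15880 = -44230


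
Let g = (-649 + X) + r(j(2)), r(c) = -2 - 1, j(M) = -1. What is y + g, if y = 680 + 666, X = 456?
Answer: 1150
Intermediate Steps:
r(c) = -3
y = 1346
g = -196 (g = (-649 + 456) - 3 = -193 - 3 = -196)
y + g = 1346 - 196 = 1150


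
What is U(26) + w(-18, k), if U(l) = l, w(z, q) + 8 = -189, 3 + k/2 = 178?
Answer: -171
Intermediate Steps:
k = 350 (k = -6 + 2*178 = -6 + 356 = 350)
w(z, q) = -197 (w(z, q) = -8 - 189 = -197)
U(26) + w(-18, k) = 26 - 197 = -171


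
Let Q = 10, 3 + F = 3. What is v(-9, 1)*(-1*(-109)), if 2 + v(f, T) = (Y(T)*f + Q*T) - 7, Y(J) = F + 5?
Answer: -4796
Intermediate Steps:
F = 0 (F = -3 + 3 = 0)
Y(J) = 5 (Y(J) = 0 + 5 = 5)
v(f, T) = -9 + 5*f + 10*T (v(f, T) = -2 + ((5*f + 10*T) - 7) = -2 + (-7 + 5*f + 10*T) = -9 + 5*f + 10*T)
v(-9, 1)*(-1*(-109)) = (-9 + 5*(-9) + 10*1)*(-1*(-109)) = (-9 - 45 + 10)*109 = -44*109 = -4796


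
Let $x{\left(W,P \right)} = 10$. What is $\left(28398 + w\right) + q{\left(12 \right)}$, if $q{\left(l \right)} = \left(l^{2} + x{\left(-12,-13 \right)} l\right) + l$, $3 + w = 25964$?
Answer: $54635$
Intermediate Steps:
$w = 25961$ ($w = -3 + 25964 = 25961$)
$q{\left(l \right)} = l^{2} + 11 l$ ($q{\left(l \right)} = \left(l^{2} + 10 l\right) + l = l^{2} + 11 l$)
$\left(28398 + w\right) + q{\left(12 \right)} = \left(28398 + 25961\right) + 12 \left(11 + 12\right) = 54359 + 12 \cdot 23 = 54359 + 276 = 54635$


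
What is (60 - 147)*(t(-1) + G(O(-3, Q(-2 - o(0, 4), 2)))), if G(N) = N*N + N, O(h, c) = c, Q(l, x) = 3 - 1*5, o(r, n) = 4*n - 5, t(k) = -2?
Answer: 0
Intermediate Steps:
o(r, n) = -5 + 4*n
Q(l, x) = -2 (Q(l, x) = 3 - 5 = -2)
G(N) = N + N² (G(N) = N² + N = N + N²)
(60 - 147)*(t(-1) + G(O(-3, Q(-2 - o(0, 4), 2)))) = (60 - 147)*(-2 - 2*(1 - 2)) = -87*(-2 - 2*(-1)) = -87*(-2 + 2) = -87*0 = 0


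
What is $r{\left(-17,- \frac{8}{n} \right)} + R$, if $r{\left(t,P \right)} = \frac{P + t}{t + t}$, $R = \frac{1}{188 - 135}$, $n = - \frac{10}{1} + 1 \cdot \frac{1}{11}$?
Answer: $\frac{97251}{196418} \approx 0.49512$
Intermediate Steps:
$n = - \frac{109}{11}$ ($n = \left(-10\right) 1 + 1 \cdot \frac{1}{11} = -10 + \frac{1}{11} = - \frac{109}{11} \approx -9.9091$)
$R = \frac{1}{53} \approx 0.018868$
$r{\left(t,P \right)} = \frac{P + t}{2 t}$
$r{\left(-17,- \frac{8}{n} \right)} + R = \frac{- \frac{8}{- \frac{109}{11}} - 17}{2 \left(-17\right)} + \frac{1}{53} = \frac{1}{2} \left(- \frac{1}{17}\right) \left(\left(-8\right) \left(- \frac{11}{109}\right) - 17\right) + \frac{1}{53} = \frac{1}{2} \left(- \frac{1}{17}\right) \left(\frac{88}{109} - 17\right) + \frac{1}{53} = \frac{1}{2} \left(- \frac{1}{17}\right) \left(- \frac{1765}{109}\right) + \frac{1}{53} = \frac{1765}{3706} + \frac{1}{53} = \frac{97251}{196418}$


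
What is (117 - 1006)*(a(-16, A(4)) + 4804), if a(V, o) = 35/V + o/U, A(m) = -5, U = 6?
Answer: -204867383/48 ≈ -4.2681e+6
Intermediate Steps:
a(V, o) = 35/V + o/6
(117 - 1006)*(a(-16, A(4)) + 4804) = (117 - 1006)*((35/(-16) + (1/6)*(-5)) + 4804) = -889*((35*(-1/16) - 5/6) + 4804) = -889*((-35/16 - 5/6) + 4804) = -889*(-145/48 + 4804) = -889*230447/48 = -204867383/48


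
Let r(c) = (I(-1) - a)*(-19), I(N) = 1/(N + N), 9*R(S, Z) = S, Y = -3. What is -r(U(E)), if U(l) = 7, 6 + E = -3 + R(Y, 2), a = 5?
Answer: -209/2 ≈ -104.50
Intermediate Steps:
R(S, Z) = S/9
E = -28/3 (E = -6 + (-3 + (1/9)*(-3)) = -6 + (-3 - 1/3) = -6 - 10/3 = -28/3 ≈ -9.3333)
I(N) = 1/(2*N)
r(c) = 209/2 (r(c) = ((1/2)/(-1) - 1*5)*(-19) = ((1/2)*(-1) - 5)*(-19) = (-1/2 - 5)*(-19) = -11/2*(-19) = 209/2)
-r(U(E)) = -1*209/2 = -209/2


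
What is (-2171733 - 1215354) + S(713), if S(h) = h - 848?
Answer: -3387222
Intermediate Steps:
S(h) = -848 + h
(-2171733 - 1215354) + S(713) = (-2171733 - 1215354) + (-848 + 713) = -3387087 - 135 = -3387222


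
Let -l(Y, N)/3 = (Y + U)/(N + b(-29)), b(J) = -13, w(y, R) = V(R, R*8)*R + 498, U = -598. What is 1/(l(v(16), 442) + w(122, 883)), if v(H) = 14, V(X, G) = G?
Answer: 143/892036014 ≈ 1.6031e-7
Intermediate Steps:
w(y, R) = 498 + 8*R**2 (w(y, R) = (R*8)*R + 498 = (8*R)*R + 498 = 8*R**2 + 498 = 498 + 8*R**2)
l(Y, N) = -3*(-598 + Y)/(-13 + N) (l(Y, N) = -3*(Y - 598)/(N - 13) = -3*(-598 + Y)/(-13 + N))
1/(l(v(16), 442) + w(122, 883)) = 1/(3*(598 - 1*14)/(-13 + 442) + (498 + 8*883**2)) = 1/(3*(598 - 14)/429 + (498 + 8*779689)) = 1/(3*(1/429)*584 + (498 + 6237512)) = 1/(584/143 + 6238010) = 1/(892036014/143) = 143/892036014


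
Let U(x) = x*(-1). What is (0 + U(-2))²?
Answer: 4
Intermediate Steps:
U(x) = -x
(0 + U(-2))² = (0 - 1*(-2))² = (0 + 2)² = 2² = 4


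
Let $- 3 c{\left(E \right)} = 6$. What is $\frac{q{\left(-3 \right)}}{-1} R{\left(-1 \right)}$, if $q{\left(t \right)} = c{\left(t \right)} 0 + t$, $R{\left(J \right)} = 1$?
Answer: $3$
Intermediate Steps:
$c{\left(E \right)} = -2$ ($c{\left(E \right)} = \left(- \frac{1}{3}\right) 6 = -2$)
$q{\left(t \right)} = t$ ($q{\left(t \right)} = \left(-2\right) 0 + t = 0 + t = t$)
$\frac{q{\left(-3 \right)}}{-1} R{\left(-1 \right)} = \frac{1}{-1} \left(-3\right) 1 = \left(-1\right) \left(-3\right) 1 = 3 \cdot 1 = 3$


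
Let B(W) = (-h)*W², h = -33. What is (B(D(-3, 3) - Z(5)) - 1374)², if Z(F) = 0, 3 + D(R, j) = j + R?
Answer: 1159929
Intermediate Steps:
D(R, j) = -3 + R + j (D(R, j) = -3 + (j + R) = -3 + (R + j) = -3 + R + j)
B(W) = 33*W² (B(W) = (-1*(-33))*W² = 33*W²)
(B(D(-3, 3) - Z(5)) - 1374)² = (33*((-3 - 3 + 3) - 1*0)² - 1374)² = (33*(-3 + 0)² - 1374)² = (33*(-3)² - 1374)² = (33*9 - 1374)² = (297 - 1374)² = (-1077)² = 1159929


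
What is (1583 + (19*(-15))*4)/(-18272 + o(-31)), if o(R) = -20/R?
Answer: -13733/566412 ≈ -0.024246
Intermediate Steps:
(1583 + (19*(-15))*4)/(-18272 + o(-31)) = (1583 + (19*(-15))*4)/(-18272 - 20/(-31)) = (1583 - 285*4)/(-18272 - 20*(-1/31)) = (1583 - 1140)/(-18272 + 20/31) = 443/(-566412/31) = 443*(-31/566412) = -13733/566412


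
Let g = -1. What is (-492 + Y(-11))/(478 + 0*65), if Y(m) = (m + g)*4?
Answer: -270/239 ≈ -1.1297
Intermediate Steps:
Y(m) = -4 + 4*m (Y(m) = (m - 1)*4 = (-1 + m)*4 = -4 + 4*m)
(-492 + Y(-11))/(478 + 0*65) = (-492 + (-4 + 4*(-11)))/(478 + 0*65) = (-492 + (-4 - 44))/(478 + 0) = (-492 - 48)/478 = -540*1/478 = -270/239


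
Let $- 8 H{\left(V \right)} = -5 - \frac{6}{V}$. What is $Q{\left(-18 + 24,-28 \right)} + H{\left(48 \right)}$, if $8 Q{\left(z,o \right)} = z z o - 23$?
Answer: $- \frac{8207}{64} \approx -128.23$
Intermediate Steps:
$H{\left(V \right)} = \frac{5}{8} + \frac{3}{4 V}$ ($H{\left(V \right)} = - \frac{-5 - \frac{6}{V}}{8} = \frac{5}{8} + \frac{3}{4 V}$)
$Q{\left(z,o \right)} = - \frac{23}{8} + \frac{o z^{2}}{8}$ ($Q{\left(z,o \right)} = \frac{z z o - 23}{8} = \frac{z^{2} o - 23}{8} = \frac{o z^{2} - 23}{8} = \frac{-23 + o z^{2}}{8} = - \frac{23}{8} + \frac{o z^{2}}{8}$)
$Q{\left(-18 + 24,-28 \right)} + H{\left(48 \right)} = \left(- \frac{23}{8} + \frac{1}{8} \left(-28\right) \left(-18 + 24\right)^{2}\right) + \frac{6 + 5 \cdot 48}{8 \cdot 48} = \left(- \frac{23}{8} + \frac{1}{8} \left(-28\right) 6^{2}\right) + \frac{1}{8} \cdot \frac{1}{48} \left(6 + 240\right) = \left(- \frac{23}{8} + \frac{1}{8} \left(-28\right) 36\right) + \frac{1}{8} \cdot \frac{1}{48} \cdot 246 = \left(- \frac{23}{8} - 126\right) + \frac{41}{64} = - \frac{1031}{8} + \frac{41}{64} = - \frac{8207}{64}$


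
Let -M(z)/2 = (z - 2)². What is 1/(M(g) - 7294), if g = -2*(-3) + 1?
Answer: -1/7344 ≈ -0.00013617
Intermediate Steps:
g = 7 (g = 6 + 1 = 7)
M(z) = -2*(-2 + z)² (M(z) = -2*(z - 2)² = -2*(-2 + z)²)
1/(M(g) - 7294) = 1/(-2*(-2 + 7)² - 7294) = 1/(-2*5² - 7294) = 1/(-2*25 - 7294) = 1/(-50 - 7294) = 1/(-7344) = -1/7344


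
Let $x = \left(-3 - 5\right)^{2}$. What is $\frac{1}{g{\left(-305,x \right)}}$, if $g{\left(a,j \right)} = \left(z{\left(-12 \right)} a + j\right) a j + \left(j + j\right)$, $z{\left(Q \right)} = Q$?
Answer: $- \frac{1}{72692352} \approx -1.3757 \cdot 10^{-8}$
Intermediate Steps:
$x = 64$ ($x = \left(-8\right)^{2} = 64$)
$g{\left(a,j \right)} = 2 j + a j \left(j - 12 a\right)$ ($g{\left(a,j \right)} = \left(- 12 a + j\right) a j + \left(j + j\right) = \left(j - 12 a\right) a j + 2 j = a \left(j - 12 a\right) j + 2 j = a j \left(j - 12 a\right) + 2 j = 2 j + a j \left(j - 12 a\right)$)
$\frac{1}{g{\left(-305,x \right)}} = \frac{1}{64 \left(2 - 12 \left(-305\right)^{2} - 19520\right)} = \frac{1}{64 \left(2 - 1116300 - 19520\right)} = \frac{1}{64 \left(-1135818\right)} = \frac{1}{-72692352} = - \frac{1}{72692352}$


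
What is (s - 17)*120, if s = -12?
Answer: -3480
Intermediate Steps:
(s - 17)*120 = (-12 - 17)*120 = -29*120 = -3480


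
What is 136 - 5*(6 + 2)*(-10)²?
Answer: -3864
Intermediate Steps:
136 - 5*(6 + 2)*(-10)² = 136 - 5*8*100 = 136 - 40*100 = 136 - 4000 = -3864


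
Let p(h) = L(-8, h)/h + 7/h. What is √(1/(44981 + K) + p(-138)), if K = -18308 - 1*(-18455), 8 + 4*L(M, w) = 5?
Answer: I*√27432081462/778458 ≈ 0.21276*I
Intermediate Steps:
L(M, w) = -¾ (L(M, w) = -2 + (¼)*5 = -2 + 5/4 = -¾)
p(h) = 25/(4*h) (p(h) = -3/(4*h) + 7/h = 25/(4*h))
K = 147 (K = -18308 + 18455 = 147)
√(1/(44981 + K) + p(-138)) = √(1/(44981 + 147) + (25/4)/(-138)) = √(1/45128 + (25/4)*(-1/138)) = √(1/45128 - 25/552) = √(-35239/778458) = I*√27432081462/778458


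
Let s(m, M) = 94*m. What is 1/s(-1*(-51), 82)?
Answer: 1/4794 ≈ 0.00020859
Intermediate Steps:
1/s(-1*(-51), 82) = 1/(94*(-1*(-51))) = 1/(94*51) = 1/4794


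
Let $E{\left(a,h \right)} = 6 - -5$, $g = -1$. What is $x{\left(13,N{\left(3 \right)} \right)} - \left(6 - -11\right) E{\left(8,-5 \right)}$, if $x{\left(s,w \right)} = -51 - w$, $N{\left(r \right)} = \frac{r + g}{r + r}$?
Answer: $- \frac{715}{3} \approx -238.33$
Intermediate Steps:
$E{\left(a,h \right)} = 11$ ($E{\left(a,h \right)} = 6 + 5 = 11$)
$N{\left(r \right)} = \frac{-1 + r}{2 r}$ ($N{\left(r \right)} = \frac{r - 1}{r + r} = \frac{-1 + r}{2 r}$)
$x{\left(13,N{\left(3 \right)} \right)} - \left(6 - -11\right) E{\left(8,-5 \right)} = \left(-51 - \frac{-1 + 3}{2 \cdot 3}\right) - \left(6 - -11\right) 11 = \left(-51 - \frac{1}{2} \cdot \frac{1}{3} \cdot 2\right) - \left(6 + 11\right) 11 = \left(-51 - \frac{1}{3}\right) - 17 \cdot 11 = \left(-51 - \frac{1}{3}\right) - 187 = - \frac{154}{3} - 187 = - \frac{715}{3}$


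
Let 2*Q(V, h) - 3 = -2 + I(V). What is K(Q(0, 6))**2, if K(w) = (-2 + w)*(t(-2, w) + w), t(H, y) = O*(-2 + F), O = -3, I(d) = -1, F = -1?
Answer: 324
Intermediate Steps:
t(H, y) = 9 (t(H, y) = -3*(-2 - 1) = -3*(-3) = 9)
Q(V, h) = 0 (Q(V, h) = 3/2 + (-2 - 1)/2 = 3/2 + (1/2)*(-3) = 3/2 - 3/2 = 0)
K(w) = (-2 + w)*(9 + w)
K(Q(0, 6))**2 = (-18 + 0**2 + 7*0)**2 = (-18 + 0 + 0)**2 = (-18)**2 = 324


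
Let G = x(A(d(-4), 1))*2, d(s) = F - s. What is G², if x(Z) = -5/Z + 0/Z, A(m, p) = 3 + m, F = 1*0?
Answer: 100/49 ≈ 2.0408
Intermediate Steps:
F = 0
d(s) = -s (d(s) = 0 - s = -s)
x(Z) = -5/Z (x(Z) = -5/Z + 0 = -5/Z)
G = -10/7 (G = -5/(3 - 1*(-4))*2 = -5/(3 + 4)*2 = -5/7*2 = -10/7 ≈ -1.4286)
G² = (-10/7)² = 100/49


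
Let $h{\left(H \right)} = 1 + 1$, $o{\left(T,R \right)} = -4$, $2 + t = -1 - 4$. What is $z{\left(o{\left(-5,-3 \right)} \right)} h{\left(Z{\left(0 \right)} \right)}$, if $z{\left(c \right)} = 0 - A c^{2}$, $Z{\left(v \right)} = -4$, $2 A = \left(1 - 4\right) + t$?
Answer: $160$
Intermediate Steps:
$t = -7$ ($t = -2 - 5 = -7$)
$A = -5$ ($A = \frac{\left(1 - 4\right) - 7}{2} = \frac{-3 - 7}{2} = \frac{1}{2} \left(-10\right) = -5$)
$h{\left(H \right)} = 2$
$z{\left(c \right)} = 5 c^{2}$ ($z{\left(c \right)} = 0 - - 5 c^{2} = 0 + 5 c^{2} = 5 c^{2}$)
$z{\left(o{\left(-5,-3 \right)} \right)} h{\left(Z{\left(0 \right)} \right)} = 5 \left(-4\right)^{2} \cdot 2 = 5 \cdot 16 \cdot 2 = 80 \cdot 2 = 160$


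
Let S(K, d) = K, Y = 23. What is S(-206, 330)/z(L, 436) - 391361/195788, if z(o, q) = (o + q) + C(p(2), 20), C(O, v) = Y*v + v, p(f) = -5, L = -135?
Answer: -345985269/152910428 ≈ -2.2627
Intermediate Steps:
C(O, v) = 24*v (C(O, v) = 23*v + v = 24*v)
z(o, q) = 480 + o + q (z(o, q) = (o + q) + 24*20 = (o + q) + 480 = 480 + o + q)
S(-206, 330)/z(L, 436) - 391361/195788 = -206/(480 - 135 + 436) - 391361/195788 = -206/781 - 391361*1/195788 = -206*1/781 - 391361/195788 = -206/781 - 391361/195788 = -345985269/152910428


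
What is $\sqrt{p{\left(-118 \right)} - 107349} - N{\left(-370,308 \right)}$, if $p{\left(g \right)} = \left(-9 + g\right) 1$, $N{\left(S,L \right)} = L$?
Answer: $-308 + 2 i \sqrt{26869} \approx -308.0 + 327.84 i$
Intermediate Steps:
$p{\left(g \right)} = -9 + g$
$\sqrt{p{\left(-118 \right)} - 107349} - N{\left(-370,308 \right)} = \sqrt{\left(-9 - 118\right) - 107349} - 308 = \sqrt{-127 - 107349} - 308 = \sqrt{-107476} - 308 = 2 i \sqrt{26869} - 308 = -308 + 2 i \sqrt{26869}$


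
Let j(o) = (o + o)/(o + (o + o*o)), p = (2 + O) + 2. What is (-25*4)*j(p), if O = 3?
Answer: -200/9 ≈ -22.222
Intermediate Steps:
p = 7 (p = (2 + 3) + 2 = 5 + 2 = 7)
j(o) = 2*o/(o² + 2*o) (j(o) = (2*o)/(o + (o + o²)) = (2*o)/(o² + 2*o) = 2*o/(o² + 2*o))
(-25*4)*j(p) = (-25*4)*(2/(2 + 7)) = -200/9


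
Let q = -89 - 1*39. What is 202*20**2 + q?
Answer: 80672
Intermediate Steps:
q = -128 (q = -89 - 39 = -128)
202*20**2 + q = 202*20**2 - 128 = 202*400 - 128 = 80800 - 128 = 80672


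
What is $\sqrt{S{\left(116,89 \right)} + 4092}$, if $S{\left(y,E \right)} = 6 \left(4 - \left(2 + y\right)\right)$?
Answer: $4 \sqrt{213} \approx 58.378$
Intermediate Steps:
$S{\left(y,E \right)} = 12 - 6 y$ ($S{\left(y,E \right)} = 6 \left(2 - y\right) = 12 - 6 y$)
$\sqrt{S{\left(116,89 \right)} + 4092} = \sqrt{\left(12 - 696\right) + 4092} = \sqrt{-684 + 4092} = \sqrt{3408} = 4 \sqrt{213}$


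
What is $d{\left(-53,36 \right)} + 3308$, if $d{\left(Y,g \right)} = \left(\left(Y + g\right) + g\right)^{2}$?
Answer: $3669$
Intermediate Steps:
$d{\left(Y,g \right)} = \left(Y + 2 g\right)^{2}$
$d{\left(-53,36 \right)} + 3308 = \left(-53 + 2 \cdot 36\right)^{2} + 3308 = \left(-53 + 72\right)^{2} + 3308 = 19^{2} + 3308 = 361 + 3308 = 3669$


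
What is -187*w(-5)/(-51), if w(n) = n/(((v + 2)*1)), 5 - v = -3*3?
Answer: -55/48 ≈ -1.1458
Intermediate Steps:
v = 14 (v = 5 - (-3)*3 = 5 - 1*(-9) = 5 + 9 = 14)
w(n) = n/16 (w(n) = n/(((14 + 2)*1)) = n/((16*1)) = n/16)
-187*w(-5)/(-51) = -187*(-5)/16/(-51) = -187*(-5/16)*(-1/51) = (935/16)*(-1/51) = -55/48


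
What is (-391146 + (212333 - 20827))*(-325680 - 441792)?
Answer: 153218110080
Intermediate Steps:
(-391146 + (212333 - 20827))*(-325680 - 441792) = (-391146 + 191506)*(-767472) = -199640*(-767472) = 153218110080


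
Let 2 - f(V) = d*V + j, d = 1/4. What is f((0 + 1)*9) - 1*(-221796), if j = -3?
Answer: 887195/4 ≈ 2.2180e+5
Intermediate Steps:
d = ¼ ≈ 0.25000
f(V) = 5 - V/4 (f(V) = 2 - (V/4 - 3) = 2 - (-3 + V/4) = 2 + (3 - V/4) = 5 - V/4)
f((0 + 1)*9) - 1*(-221796) = (5 - (0 + 1)*9/4) - 1*(-221796) = (5 - 9/4) + 221796 = 11/4 + 221796 = 887195/4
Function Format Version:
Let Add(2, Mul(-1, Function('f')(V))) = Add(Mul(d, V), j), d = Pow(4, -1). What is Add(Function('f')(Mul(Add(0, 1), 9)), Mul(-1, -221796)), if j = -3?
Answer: Rational(887195, 4) ≈ 2.2180e+5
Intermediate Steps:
d = Rational(1, 4) ≈ 0.25000
Function('f')(V) = Add(5, Mul(Rational(-1, 4), V)) (Function('f')(V) = Add(2, Mul(-1, Add(Mul(Rational(1, 4), V), -3))) = Add(2, Mul(-1, Add(-3, Mul(Rational(1, 4), V)))) = Add(2, Add(3, Mul(Rational(-1, 4), V))) = Add(5, Mul(Rational(-1, 4), V)))
Add(Function('f')(Mul(Add(0, 1), 9)), Mul(-1, -221796)) = Add(Add(5, Mul(Rational(-1, 4), Mul(Add(0, 1), 9))), Mul(-1, -221796)) = Add(Add(5, Mul(Rational(-1, 4), Mul(1, 9))), 221796) = Add(Add(5, Mul(Rational(-1, 4), 9)), 221796) = Add(Add(5, Rational(-9, 4)), 221796) = Add(Rational(11, 4), 221796) = Rational(887195, 4)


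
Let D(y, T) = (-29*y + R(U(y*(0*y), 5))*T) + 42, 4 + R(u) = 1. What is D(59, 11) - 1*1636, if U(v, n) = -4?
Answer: -3338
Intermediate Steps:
R(u) = -3 (R(u) = -4 + 1 = -3)
D(y, T) = 42 - 29*y - 3*T (D(y, T) = (-29*y - 3*T) + 42 = 42 - 29*y - 3*T)
D(59, 11) - 1*1636 = (42 - 29*59 - 3*11) - 1*1636 = (42 - 1711 - 33) - 1636 = -1702 - 1636 = -3338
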